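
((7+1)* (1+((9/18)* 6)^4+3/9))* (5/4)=2470/3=823.33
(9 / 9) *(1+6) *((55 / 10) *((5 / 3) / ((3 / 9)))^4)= 48125 / 2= 24062.50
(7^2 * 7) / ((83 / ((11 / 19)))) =3773 / 1577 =2.39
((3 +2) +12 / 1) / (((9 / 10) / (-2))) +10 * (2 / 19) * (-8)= -46.20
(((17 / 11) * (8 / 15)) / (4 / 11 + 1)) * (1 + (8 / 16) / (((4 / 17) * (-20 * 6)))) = 16031 / 27000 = 0.59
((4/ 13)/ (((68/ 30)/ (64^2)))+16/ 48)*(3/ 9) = 368861/ 1989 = 185.45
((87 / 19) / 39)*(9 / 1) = 261 / 247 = 1.06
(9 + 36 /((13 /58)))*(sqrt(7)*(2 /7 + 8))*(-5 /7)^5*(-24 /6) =32625000*sqrt(7) /31213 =2765.44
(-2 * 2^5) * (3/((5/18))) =-3456/5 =-691.20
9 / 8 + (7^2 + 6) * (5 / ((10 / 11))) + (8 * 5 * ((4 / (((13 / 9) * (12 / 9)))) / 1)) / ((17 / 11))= 631849 / 1768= 357.38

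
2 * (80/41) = 160/41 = 3.90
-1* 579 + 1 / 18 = -10421 / 18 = -578.94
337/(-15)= -337/15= -22.47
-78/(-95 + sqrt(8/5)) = 52 * sqrt(10)/15039 + 12350/15039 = 0.83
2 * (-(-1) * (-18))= -36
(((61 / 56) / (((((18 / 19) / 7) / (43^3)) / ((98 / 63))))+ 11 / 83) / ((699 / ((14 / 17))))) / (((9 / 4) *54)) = 374768458967 / 38826252774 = 9.65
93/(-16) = -93/16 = -5.81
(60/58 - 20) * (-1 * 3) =1650/29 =56.90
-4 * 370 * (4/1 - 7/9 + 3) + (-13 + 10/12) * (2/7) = -9212.37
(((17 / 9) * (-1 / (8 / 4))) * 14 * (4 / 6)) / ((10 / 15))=-13.22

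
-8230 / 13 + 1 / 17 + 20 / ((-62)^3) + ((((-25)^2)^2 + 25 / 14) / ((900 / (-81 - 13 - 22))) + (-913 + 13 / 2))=-51886.97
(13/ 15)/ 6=13/ 90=0.14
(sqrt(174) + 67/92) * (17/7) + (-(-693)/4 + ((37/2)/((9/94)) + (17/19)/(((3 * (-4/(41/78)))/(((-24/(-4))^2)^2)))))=17 * sqrt(174)/7 + 113615353/357903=349.48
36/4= 9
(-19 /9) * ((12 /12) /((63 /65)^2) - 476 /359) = 7076911 /12823839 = 0.55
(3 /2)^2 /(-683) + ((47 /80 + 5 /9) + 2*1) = 1544009 /491760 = 3.14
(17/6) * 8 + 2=74/3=24.67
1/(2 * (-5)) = -1/10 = -0.10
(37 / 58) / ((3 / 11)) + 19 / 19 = 581 / 174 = 3.34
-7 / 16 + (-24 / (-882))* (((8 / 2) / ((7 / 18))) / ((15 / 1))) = -11493 / 27440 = -0.42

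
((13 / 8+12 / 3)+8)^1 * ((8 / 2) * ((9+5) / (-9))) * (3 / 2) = -763 / 6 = -127.17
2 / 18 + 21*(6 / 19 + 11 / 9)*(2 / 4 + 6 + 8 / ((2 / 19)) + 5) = 966563 / 342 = 2826.21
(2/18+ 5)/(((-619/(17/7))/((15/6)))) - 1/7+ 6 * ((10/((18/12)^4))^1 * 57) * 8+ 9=211100567/38997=5413.25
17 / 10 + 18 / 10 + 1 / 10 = 18 / 5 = 3.60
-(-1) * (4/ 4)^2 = 1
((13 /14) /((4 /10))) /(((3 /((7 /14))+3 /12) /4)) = 52 /35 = 1.49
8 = 8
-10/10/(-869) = 1/869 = 0.00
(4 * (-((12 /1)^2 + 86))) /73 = -920 /73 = -12.60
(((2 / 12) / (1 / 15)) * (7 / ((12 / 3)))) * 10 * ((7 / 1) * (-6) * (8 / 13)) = -14700 / 13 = -1130.77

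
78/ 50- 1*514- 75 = -14686/ 25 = -587.44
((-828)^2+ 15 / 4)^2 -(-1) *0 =7520489007201 / 16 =470030562950.06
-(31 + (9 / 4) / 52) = -6457 / 208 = -31.04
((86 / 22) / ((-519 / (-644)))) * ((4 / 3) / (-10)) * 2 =-110768 / 85635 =-1.29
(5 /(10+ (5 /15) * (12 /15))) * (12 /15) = 30 /77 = 0.39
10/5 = 2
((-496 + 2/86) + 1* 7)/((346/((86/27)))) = -4.50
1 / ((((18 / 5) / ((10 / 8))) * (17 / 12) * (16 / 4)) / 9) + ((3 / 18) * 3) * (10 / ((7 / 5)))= 3925 / 952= 4.12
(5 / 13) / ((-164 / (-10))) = 25 / 1066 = 0.02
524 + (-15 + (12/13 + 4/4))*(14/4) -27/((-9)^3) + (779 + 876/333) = 16362301/12987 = 1259.90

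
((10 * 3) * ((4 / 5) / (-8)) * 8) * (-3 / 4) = 18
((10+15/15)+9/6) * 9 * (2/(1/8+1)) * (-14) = -2800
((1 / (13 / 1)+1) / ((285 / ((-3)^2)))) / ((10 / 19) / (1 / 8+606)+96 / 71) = 556143 / 22125640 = 0.03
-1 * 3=-3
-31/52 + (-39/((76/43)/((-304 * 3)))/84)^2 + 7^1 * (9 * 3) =146721161/2548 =57582.87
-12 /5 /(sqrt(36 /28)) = -4 *sqrt(7) /5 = -2.12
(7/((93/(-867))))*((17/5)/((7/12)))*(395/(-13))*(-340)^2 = 538409774400/403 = 1336004402.98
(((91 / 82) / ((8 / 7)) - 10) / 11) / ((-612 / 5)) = 29615 / 4416192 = 0.01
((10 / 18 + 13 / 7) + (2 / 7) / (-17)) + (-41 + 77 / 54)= -238907 / 6426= -37.18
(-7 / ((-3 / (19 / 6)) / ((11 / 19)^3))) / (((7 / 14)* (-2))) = -9317 / 6498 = -1.43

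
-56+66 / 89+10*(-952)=-852198 / 89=-9575.26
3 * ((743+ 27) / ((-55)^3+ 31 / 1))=-385 / 27724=-0.01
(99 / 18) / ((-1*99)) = -0.06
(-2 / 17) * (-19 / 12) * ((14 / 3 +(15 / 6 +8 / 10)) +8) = 9101 / 3060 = 2.97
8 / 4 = 2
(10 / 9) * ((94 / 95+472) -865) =-74482 / 171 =-435.57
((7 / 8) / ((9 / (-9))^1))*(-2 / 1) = 7 / 4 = 1.75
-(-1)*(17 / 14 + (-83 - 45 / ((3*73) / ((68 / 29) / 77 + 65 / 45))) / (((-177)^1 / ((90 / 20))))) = 64094307 / 19235062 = 3.33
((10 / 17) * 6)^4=12960000 / 83521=155.17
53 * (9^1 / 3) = 159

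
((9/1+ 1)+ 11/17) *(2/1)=21.29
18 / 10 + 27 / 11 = 234 / 55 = 4.25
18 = 18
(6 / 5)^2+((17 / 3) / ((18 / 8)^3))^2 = 201780484 / 119574225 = 1.69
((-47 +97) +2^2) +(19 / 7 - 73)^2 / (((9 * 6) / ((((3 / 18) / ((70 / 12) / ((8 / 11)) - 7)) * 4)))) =819298 / 7203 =113.74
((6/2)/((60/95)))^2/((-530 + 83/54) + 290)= -9747/103016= -0.09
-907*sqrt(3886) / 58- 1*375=-907*sqrt(3886) / 58- 375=-1349.83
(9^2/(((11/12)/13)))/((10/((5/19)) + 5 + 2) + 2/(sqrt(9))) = 37908/1507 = 25.15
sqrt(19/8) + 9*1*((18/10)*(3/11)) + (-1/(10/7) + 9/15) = 5.86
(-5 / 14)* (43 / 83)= -215 / 1162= -0.19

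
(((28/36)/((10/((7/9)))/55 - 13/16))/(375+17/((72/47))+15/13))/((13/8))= -78848/36919853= -0.00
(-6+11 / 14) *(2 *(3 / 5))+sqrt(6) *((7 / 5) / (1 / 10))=-219 / 35+14 *sqrt(6)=28.04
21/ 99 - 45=-1478/ 33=-44.79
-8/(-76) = 0.11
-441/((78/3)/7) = -118.73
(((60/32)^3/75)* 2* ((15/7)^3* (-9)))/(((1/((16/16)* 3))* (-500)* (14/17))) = 557685/4917248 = 0.11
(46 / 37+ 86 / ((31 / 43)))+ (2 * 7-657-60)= -668089 / 1147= -582.47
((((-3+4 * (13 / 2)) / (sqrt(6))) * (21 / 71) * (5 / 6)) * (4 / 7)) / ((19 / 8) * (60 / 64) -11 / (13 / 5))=-1664 * sqrt(6) / 6177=-0.66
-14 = -14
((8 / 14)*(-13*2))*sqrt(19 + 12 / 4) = -104*sqrt(22) / 7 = -69.69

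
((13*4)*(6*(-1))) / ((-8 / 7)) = 273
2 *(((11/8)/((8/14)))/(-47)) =-77/752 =-0.10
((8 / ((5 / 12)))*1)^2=9216 / 25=368.64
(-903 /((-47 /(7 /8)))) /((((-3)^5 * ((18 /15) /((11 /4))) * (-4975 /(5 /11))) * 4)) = 2107 /581831424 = 0.00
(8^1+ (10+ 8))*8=208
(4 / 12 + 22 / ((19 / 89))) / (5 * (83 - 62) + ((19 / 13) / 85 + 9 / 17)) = 6511765 / 6647853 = 0.98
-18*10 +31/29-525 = -20414/29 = -703.93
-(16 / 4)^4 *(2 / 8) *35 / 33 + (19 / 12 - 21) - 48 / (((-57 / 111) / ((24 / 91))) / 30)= 49622591 / 76076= 652.28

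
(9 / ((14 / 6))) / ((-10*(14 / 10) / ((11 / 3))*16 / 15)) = -1485 / 1568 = -0.95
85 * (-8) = -680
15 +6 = 21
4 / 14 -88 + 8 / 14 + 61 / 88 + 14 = -44629 / 616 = -72.45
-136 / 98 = -1.39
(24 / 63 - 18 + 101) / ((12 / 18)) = 1751 / 14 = 125.07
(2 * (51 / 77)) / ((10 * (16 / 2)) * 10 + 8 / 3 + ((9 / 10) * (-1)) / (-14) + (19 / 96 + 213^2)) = 48960 / 1706514491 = 0.00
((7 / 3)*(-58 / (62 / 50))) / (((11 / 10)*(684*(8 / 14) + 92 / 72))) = -4263000 / 16848469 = -0.25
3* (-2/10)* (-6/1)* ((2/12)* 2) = 1.20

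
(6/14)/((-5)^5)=-3/21875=-0.00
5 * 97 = 485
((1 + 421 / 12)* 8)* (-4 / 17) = -67.92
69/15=23/5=4.60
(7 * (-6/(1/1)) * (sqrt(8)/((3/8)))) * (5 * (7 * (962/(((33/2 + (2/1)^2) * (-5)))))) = 3016832 * sqrt(2)/41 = 104059.63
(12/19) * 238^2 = 679728/19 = 35775.16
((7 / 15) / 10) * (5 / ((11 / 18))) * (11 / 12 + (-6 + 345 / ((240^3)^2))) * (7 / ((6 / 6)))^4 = -1088466282086013439 / 233570304000000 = -4660.12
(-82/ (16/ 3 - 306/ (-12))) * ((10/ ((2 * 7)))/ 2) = -246/ 259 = -0.95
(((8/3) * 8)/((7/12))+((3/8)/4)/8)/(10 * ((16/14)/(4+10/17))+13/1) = 2556723/1082624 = 2.36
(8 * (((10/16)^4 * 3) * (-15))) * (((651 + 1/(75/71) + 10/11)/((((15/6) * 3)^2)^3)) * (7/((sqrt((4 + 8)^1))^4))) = -1885121/192456000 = -0.01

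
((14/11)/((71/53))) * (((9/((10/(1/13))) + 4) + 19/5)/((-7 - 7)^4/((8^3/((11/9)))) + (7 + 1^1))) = 9936864/132519725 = 0.07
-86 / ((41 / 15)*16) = -645 / 328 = -1.97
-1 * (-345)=345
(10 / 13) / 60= 1 / 78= 0.01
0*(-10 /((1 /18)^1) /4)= 0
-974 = -974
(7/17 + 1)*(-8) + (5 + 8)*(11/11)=29/17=1.71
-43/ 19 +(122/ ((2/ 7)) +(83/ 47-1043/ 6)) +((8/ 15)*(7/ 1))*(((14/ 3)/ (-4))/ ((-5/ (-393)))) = -4004087/ 44650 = -89.68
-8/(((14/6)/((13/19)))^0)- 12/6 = -10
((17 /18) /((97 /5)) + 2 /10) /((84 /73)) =158483 /733320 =0.22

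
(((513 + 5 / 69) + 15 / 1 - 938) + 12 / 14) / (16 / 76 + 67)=-6.09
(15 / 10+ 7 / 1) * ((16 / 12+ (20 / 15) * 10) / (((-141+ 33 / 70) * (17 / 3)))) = -1540 / 9837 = -0.16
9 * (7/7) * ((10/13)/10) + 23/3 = 326/39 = 8.36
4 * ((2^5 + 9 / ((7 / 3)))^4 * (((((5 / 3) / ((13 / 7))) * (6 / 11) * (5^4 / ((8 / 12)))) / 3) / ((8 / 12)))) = 74421112518750 / 49049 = 1517280933.73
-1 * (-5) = 5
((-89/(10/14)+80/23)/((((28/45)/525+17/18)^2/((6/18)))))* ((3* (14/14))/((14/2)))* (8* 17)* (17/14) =-146728782450000/45917010503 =-3195.52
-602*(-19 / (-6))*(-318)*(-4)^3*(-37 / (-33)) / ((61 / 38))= -54549560576 / 2013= -27098639.13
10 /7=1.43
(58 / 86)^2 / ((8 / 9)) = 7569 / 14792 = 0.51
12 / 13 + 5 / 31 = 437 / 403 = 1.08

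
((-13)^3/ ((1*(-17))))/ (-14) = -2197/ 238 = -9.23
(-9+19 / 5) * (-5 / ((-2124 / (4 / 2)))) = -13 / 531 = -0.02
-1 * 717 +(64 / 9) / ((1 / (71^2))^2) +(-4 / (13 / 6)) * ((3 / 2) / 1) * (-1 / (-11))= 232566781409 / 1287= 180704569.86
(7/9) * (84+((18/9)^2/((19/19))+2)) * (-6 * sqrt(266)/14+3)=210 - 30 * sqrt(266)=-279.29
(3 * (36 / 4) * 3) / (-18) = -9 / 2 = -4.50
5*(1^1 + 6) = 35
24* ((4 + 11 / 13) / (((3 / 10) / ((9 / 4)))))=11340 / 13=872.31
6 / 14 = 3 / 7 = 0.43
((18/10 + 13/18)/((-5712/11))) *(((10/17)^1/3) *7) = -2497/374544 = -0.01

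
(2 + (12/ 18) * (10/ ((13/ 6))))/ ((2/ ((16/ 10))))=264/ 65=4.06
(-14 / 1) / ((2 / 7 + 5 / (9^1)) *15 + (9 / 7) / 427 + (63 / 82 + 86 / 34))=-174999972 / 198997007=-0.88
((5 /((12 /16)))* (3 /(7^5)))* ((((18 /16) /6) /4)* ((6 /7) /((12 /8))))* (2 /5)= 3 /235298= 0.00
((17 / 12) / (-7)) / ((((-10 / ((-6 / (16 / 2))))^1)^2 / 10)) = -51 / 4480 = -0.01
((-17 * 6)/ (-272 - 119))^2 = 36/ 529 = 0.07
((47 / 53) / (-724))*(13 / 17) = -611 / 652324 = -0.00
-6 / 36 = -1 / 6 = -0.17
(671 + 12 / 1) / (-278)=-683 / 278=-2.46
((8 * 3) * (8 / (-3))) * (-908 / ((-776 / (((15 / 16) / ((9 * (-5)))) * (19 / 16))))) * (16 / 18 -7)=-237215 / 20952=-11.32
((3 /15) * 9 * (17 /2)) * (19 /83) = 2907 /830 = 3.50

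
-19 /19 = -1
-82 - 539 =-621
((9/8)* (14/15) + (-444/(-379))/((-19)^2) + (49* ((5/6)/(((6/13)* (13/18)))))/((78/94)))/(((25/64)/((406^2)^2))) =10341913198165.06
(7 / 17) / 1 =7 / 17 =0.41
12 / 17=0.71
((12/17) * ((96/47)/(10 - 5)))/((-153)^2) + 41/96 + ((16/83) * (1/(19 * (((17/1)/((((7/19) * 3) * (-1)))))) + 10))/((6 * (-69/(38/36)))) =45825711771599/108544832537760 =0.42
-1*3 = -3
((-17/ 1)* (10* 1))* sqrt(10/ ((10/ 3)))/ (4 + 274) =-85* sqrt(3)/ 139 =-1.06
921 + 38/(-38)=920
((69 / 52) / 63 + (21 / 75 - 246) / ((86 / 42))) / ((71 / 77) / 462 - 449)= 119297028697 / 446435707250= 0.27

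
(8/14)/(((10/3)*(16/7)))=3/40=0.08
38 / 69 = 0.55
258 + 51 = 309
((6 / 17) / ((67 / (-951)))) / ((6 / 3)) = -2853 / 1139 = -2.50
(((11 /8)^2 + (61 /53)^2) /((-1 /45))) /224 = -26011485 /40269824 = -0.65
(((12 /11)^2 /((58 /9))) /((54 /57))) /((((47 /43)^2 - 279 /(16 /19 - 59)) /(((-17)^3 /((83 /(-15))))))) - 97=-121436304820823 /1782794825009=-68.12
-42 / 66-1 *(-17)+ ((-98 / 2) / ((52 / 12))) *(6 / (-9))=3418 / 143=23.90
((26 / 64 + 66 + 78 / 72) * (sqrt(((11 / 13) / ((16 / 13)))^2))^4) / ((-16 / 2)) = -94859039 / 50331648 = -1.88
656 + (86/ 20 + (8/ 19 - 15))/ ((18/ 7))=247761/ 380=652.00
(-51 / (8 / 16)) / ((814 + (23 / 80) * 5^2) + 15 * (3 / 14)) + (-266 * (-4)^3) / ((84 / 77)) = 4322627456 / 276999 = 15605.21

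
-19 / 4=-4.75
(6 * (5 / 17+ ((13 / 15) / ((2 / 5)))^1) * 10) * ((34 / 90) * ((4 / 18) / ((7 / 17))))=17068 / 567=30.10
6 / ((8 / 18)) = 27 / 2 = 13.50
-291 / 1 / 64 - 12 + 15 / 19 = -19161 / 1216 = -15.76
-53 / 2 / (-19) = 53 / 38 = 1.39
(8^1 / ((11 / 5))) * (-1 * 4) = -160 / 11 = -14.55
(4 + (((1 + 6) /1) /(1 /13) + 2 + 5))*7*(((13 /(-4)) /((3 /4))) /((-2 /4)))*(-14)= -86632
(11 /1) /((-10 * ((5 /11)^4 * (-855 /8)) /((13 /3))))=8374652 /8015625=1.04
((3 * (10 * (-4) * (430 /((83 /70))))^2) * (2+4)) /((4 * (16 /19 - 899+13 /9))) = -12970692000000 /12283087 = -1055979.82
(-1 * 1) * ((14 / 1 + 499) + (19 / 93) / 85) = -4055284 / 7905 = -513.00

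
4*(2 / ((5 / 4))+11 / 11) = 52 / 5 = 10.40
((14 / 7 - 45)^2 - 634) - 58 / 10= 1209.20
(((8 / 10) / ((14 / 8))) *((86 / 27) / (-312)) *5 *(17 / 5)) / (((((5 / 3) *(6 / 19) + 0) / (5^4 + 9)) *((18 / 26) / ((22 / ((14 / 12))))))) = -2603.16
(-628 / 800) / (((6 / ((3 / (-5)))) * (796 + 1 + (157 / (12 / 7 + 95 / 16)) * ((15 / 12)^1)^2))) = 134549 / 1421008000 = 0.00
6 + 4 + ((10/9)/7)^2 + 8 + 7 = 99325/3969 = 25.03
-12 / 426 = -2 / 71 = -0.03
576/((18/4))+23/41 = 5271/41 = 128.56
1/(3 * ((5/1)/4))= 0.27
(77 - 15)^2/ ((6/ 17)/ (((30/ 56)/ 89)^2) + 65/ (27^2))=1190967300/ 3018118729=0.39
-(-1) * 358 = 358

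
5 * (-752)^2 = 2827520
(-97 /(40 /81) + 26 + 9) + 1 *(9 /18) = -6437 /40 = -160.92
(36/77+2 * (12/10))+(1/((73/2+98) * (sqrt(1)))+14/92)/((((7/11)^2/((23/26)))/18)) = 172342257/18848830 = 9.14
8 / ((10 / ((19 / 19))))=4 / 5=0.80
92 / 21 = 4.38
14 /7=2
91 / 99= 0.92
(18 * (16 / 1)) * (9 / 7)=2592 / 7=370.29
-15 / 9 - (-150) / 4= 215 / 6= 35.83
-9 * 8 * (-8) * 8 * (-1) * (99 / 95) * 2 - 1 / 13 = -11861087 / 1235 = -9604.12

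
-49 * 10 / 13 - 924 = -12502 / 13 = -961.69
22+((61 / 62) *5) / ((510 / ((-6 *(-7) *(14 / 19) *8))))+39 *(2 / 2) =634705 / 10013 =63.39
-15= -15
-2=-2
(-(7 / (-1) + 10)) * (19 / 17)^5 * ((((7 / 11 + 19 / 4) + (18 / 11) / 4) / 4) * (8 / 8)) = -111424455 / 14699696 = -7.58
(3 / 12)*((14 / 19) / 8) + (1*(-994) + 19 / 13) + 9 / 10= -19594321 / 19760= -991.62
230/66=115/33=3.48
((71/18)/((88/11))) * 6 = 71/24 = 2.96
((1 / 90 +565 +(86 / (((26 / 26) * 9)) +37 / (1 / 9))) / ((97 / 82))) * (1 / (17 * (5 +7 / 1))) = 1116307 / 296820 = 3.76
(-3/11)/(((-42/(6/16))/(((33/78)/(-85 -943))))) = -3/2993536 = -0.00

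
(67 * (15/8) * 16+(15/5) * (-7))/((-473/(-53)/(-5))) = -1114.34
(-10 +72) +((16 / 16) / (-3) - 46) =47 / 3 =15.67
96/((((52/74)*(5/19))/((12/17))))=404928/1105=366.45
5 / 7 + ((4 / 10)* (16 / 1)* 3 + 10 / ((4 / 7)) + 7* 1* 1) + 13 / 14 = 45.34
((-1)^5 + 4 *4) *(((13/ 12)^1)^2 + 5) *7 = 648.23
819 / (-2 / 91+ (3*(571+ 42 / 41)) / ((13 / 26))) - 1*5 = -60970591 / 12805256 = -4.76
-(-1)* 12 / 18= 2 / 3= 0.67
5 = 5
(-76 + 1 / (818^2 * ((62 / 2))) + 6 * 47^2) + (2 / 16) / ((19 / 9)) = 10387316204253 / 788228072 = 13178.06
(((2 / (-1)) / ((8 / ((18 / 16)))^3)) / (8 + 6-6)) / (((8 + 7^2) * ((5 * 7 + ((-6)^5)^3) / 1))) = 243 / 9367469116651208704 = 0.00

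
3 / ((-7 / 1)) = -3 / 7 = -0.43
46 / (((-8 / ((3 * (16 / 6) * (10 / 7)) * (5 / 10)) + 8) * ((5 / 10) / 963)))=147660 / 11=13423.64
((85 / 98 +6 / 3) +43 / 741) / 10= 0.29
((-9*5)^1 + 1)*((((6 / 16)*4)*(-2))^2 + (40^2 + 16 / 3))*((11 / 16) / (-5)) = 586003 / 60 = 9766.72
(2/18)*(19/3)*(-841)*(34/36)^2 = -4617931/8748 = -527.88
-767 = -767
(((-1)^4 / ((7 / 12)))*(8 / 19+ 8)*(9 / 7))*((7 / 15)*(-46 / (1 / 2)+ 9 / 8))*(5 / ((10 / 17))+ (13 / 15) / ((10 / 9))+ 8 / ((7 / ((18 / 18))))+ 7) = -319193712 / 23275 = -13714.02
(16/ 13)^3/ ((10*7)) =2048/ 76895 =0.03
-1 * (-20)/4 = 5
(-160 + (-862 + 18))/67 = -1004/67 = -14.99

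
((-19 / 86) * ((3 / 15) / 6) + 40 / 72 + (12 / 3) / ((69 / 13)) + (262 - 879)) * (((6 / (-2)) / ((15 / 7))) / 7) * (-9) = -109606591 / 98900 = -1108.26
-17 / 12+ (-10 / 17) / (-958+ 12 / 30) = -1.42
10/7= 1.43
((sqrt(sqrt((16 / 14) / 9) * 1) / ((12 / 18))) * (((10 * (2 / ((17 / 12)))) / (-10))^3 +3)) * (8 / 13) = 3660 * 14^(3 / 4) * sqrt(3) / 447083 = 0.10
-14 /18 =-7 /9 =-0.78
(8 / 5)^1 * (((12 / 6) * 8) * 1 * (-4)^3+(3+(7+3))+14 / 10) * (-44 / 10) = 888448 / 125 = 7107.58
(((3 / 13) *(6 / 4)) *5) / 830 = 9 / 4316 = 0.00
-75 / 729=-25 / 243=-0.10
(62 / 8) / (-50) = -31 / 200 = -0.16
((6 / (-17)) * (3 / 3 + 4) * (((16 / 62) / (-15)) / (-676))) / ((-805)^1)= 4 / 71695715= 0.00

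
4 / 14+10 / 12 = 47 / 42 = 1.12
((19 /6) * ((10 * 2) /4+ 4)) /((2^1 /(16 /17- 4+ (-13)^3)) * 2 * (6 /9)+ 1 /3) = 6395571 /74530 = 85.81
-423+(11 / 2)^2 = -1571 / 4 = -392.75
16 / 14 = 8 / 7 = 1.14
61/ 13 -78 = -73.31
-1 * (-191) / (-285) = -191 / 285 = -0.67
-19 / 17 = -1.12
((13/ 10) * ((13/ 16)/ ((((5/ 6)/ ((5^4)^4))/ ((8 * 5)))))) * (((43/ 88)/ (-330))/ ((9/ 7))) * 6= -310479736328125/ 5808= -53457254877.43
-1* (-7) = 7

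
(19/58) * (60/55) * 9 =1026/319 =3.22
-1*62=-62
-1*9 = -9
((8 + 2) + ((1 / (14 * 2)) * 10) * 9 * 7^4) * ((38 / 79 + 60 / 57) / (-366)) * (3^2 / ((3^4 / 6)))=-21.59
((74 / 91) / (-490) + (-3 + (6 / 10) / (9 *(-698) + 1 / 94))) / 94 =-19759583446 / 618771617555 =-0.03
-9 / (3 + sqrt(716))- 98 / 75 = -67261 / 53025- 18 * sqrt(179) / 707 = -1.61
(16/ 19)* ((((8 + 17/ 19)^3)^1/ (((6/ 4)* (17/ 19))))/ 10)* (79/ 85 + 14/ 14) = 12665546816/ 148668825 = 85.19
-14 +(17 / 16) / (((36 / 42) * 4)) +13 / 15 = -8207 / 640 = -12.82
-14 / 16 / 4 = -7 / 32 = -0.22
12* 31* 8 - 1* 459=2517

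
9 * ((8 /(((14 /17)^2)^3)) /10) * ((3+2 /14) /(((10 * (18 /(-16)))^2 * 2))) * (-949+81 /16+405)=-2289520832357 /14823774000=-154.45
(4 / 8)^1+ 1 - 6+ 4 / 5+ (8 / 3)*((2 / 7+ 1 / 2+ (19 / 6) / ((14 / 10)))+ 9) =17909 / 630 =28.43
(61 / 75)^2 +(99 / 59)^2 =68083426 / 19580625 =3.48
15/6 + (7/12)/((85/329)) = 4853/1020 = 4.76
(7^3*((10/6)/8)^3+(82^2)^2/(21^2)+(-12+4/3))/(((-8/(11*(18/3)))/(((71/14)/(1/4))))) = -54233247514127/3161088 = -17156513.05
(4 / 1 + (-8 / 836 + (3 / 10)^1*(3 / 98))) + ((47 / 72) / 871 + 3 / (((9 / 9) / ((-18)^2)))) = 3134101097033 / 3211167960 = 976.00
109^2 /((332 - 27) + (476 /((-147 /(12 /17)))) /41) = 3409847 /87519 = 38.96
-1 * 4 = -4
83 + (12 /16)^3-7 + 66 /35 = 175409 /2240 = 78.31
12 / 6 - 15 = -13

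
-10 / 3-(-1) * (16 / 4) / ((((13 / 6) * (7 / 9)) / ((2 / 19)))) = -15994 / 5187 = -3.08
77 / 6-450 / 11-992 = -67325 / 66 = -1020.08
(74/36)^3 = 50653/5832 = 8.69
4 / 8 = 1 / 2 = 0.50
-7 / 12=-0.58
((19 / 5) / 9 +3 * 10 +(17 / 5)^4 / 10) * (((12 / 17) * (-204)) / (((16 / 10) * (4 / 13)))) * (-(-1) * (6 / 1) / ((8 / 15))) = -288163863 / 2000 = -144081.93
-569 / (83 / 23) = -13087 / 83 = -157.67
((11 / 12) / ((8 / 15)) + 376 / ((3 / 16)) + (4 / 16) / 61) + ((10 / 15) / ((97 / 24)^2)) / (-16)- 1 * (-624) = 144968697641 / 55099104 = 2631.05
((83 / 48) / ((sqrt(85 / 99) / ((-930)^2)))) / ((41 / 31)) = 111269385 * sqrt(935) / 2788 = 1220362.13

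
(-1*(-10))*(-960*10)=-96000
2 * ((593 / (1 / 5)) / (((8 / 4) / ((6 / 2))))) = 8895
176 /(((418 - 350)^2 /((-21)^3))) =-101871 /289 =-352.49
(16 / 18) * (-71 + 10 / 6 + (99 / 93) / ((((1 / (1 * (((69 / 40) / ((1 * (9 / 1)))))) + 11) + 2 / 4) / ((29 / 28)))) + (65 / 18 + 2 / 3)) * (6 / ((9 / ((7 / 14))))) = -780840736 / 40550139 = -19.26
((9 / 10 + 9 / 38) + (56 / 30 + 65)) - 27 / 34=651259 / 9690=67.21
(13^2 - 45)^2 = 15376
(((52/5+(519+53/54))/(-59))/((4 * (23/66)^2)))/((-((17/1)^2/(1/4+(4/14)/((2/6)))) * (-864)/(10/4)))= -537154453/2618535983616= -0.00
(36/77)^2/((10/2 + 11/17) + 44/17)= 5508/207515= 0.03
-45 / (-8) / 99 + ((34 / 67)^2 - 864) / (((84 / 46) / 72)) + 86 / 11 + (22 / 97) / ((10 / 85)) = -830194137079 / 24384248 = -34046.33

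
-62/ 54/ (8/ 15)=-155/ 72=-2.15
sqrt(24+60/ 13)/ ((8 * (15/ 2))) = sqrt(1209)/ 390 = 0.09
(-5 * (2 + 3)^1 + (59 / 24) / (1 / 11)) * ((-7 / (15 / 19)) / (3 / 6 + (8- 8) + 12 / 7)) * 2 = -16.35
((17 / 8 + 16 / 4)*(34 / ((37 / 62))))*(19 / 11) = 602.75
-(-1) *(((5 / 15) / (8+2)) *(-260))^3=-17576 / 27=-650.96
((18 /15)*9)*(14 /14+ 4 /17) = 1134 /85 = 13.34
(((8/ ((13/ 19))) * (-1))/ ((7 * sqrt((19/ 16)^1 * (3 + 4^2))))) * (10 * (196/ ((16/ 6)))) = -3360/ 13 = -258.46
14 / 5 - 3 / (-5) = 17 / 5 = 3.40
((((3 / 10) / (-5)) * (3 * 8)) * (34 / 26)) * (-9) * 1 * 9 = 49572 / 325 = 152.53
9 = 9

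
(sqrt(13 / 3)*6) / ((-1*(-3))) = 4.16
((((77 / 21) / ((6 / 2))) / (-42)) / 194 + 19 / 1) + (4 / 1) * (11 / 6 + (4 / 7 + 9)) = 4738633 / 73332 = 64.62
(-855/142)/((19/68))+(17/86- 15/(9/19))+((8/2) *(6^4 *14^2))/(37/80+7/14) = 212700863801/201498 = 1055597.89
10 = 10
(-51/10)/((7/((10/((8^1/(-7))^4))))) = -17493/4096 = -4.27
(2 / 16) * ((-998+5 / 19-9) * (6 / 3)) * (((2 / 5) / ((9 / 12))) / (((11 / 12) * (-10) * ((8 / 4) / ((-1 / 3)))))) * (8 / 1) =-102016 / 5225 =-19.52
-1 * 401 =-401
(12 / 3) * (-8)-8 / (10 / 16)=-224 / 5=-44.80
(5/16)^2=25/256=0.10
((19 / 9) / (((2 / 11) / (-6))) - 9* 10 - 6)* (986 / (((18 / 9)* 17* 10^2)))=-14413 / 300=-48.04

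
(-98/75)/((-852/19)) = 931/31950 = 0.03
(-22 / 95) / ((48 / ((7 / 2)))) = -77 / 4560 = -0.02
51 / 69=17 / 23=0.74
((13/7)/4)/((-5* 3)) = -13/420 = -0.03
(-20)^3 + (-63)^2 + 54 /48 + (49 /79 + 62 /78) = -99293479 /24648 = -4028.46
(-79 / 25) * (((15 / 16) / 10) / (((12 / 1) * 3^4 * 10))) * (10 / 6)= -79 / 1555200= -0.00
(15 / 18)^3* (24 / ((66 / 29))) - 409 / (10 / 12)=-1439551 / 2970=-484.70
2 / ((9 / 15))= 10 / 3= 3.33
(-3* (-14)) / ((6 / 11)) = 77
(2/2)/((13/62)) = 62/13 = 4.77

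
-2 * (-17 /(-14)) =-17 /7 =-2.43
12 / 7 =1.71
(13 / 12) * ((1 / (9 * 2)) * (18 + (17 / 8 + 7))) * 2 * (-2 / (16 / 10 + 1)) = -1085 / 432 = -2.51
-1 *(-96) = 96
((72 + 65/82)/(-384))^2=35628961/991494144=0.04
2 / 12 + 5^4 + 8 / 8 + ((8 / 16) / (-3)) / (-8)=626.19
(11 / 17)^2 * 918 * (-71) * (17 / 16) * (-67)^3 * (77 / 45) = 596870489523 / 40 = 14921762238.08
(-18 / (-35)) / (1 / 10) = 36 / 7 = 5.14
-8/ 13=-0.62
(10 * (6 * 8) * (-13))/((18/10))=-10400/3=-3466.67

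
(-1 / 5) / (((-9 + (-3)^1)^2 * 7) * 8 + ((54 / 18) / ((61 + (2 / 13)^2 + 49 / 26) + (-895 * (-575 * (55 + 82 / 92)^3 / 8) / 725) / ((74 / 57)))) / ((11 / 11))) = -0.00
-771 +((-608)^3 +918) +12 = -224755553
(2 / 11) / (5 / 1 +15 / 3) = 1 / 55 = 0.02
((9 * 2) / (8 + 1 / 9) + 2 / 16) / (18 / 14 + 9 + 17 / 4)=259 / 1606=0.16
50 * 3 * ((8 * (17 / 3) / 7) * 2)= 13600 / 7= 1942.86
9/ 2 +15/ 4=33/ 4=8.25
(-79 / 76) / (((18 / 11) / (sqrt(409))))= -12.85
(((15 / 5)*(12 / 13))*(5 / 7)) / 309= 60 / 9373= 0.01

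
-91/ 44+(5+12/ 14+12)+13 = 8867/ 308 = 28.79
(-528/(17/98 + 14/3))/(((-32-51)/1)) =155232/118109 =1.31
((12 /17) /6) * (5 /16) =5 /136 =0.04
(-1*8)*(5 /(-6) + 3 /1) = -17.33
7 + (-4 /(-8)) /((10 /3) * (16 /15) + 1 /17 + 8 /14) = 63833 /8966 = 7.12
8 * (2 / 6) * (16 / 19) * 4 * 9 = 1536 / 19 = 80.84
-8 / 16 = -1 / 2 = -0.50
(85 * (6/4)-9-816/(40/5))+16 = 65/2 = 32.50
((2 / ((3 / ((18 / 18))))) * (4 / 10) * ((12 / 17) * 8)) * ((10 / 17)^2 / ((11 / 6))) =15360 / 54043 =0.28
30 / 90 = 1 / 3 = 0.33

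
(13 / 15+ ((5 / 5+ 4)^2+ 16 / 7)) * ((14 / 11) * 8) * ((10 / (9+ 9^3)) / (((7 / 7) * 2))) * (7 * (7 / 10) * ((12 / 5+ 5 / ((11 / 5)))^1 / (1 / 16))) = 2382394112 / 3348675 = 711.44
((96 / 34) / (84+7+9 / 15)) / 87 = 40 / 112897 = 0.00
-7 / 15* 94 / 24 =-329 / 180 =-1.83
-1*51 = -51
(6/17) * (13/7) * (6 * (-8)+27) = -234/17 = -13.76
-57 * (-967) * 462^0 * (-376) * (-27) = 559568088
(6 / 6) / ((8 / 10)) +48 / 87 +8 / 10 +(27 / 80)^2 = 504021 / 185600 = 2.72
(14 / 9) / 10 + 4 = 187 / 45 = 4.16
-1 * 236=-236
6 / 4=3 / 2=1.50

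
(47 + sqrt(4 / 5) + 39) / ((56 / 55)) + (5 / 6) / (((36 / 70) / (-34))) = 11 * sqrt(5) / 28 + 22205 / 756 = 30.25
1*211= 211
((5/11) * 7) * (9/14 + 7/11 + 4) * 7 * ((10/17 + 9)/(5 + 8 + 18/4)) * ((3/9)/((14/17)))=26.08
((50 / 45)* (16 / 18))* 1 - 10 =-730 / 81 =-9.01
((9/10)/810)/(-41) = -1/36900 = -0.00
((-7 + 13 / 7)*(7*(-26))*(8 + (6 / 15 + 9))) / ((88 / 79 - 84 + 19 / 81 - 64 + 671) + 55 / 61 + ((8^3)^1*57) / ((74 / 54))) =1176085161576 / 1575802943795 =0.75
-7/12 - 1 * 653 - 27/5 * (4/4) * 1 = -39539/60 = -658.98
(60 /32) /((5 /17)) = 51 /8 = 6.38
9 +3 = 12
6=6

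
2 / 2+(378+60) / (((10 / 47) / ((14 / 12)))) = 24027 / 10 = 2402.70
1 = 1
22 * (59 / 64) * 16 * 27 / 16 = 17523 / 32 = 547.59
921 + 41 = 962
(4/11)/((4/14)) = 14/11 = 1.27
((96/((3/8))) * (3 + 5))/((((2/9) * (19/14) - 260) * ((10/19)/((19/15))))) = -18.98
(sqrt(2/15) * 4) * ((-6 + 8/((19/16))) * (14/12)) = 196 * sqrt(30)/855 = 1.26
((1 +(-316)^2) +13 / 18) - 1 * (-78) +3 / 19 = 34178071 / 342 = 99935.88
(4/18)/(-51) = -2/459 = -0.00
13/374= 0.03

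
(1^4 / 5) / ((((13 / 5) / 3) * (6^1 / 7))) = 7 / 26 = 0.27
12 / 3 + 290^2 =84104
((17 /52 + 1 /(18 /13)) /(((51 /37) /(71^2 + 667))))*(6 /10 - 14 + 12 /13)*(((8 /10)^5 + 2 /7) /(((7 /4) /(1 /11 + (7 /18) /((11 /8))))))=-41752025246028536 /5879639390625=-7101.12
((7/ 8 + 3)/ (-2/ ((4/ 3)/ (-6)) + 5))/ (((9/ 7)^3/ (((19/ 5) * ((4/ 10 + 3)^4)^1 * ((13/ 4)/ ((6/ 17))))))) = 532720407401/ 874800000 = 608.96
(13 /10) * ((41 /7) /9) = 533 /630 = 0.85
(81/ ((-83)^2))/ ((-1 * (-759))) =27/ 1742917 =0.00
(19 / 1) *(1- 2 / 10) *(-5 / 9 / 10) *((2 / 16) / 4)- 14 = -10099 / 720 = -14.03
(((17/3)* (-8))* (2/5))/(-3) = 272/45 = 6.04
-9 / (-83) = 9 / 83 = 0.11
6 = 6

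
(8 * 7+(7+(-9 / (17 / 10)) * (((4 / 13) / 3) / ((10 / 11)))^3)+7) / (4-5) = -196060954 / 2801175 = -69.99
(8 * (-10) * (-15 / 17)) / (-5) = -240 / 17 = -14.12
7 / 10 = 0.70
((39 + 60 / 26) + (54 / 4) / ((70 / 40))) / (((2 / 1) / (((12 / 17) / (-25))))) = -26766 / 38675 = -0.69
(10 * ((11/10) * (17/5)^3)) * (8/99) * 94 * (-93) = -114531856/375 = -305418.28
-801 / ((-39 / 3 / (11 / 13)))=8811 / 169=52.14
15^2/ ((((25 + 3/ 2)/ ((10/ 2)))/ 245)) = 551250/ 53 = 10400.94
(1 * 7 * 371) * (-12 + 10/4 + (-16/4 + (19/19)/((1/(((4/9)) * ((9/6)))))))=-199969/6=-33328.17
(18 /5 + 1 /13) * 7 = 1673 /65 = 25.74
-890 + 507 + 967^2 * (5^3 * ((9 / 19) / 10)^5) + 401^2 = 317823895575961 / 1980879200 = 160445.87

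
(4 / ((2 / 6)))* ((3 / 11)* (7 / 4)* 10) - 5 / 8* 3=4875 / 88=55.40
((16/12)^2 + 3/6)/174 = 0.01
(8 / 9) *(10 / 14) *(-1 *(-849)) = 11320 / 21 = 539.05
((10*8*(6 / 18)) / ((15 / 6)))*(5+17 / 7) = 1664 / 21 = 79.24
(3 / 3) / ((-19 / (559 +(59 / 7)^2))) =-30872 / 931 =-33.16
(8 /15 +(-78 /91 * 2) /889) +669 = 62497409 /93345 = 669.53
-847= -847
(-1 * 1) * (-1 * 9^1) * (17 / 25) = 153 / 25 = 6.12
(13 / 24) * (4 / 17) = 13 / 102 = 0.13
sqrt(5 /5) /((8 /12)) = 3 /2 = 1.50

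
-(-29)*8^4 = 118784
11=11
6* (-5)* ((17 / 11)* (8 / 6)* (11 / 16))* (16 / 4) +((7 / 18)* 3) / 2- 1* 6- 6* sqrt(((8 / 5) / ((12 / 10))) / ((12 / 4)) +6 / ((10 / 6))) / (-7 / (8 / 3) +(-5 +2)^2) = -2105 / 12- 16* sqrt(910) / 255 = -177.31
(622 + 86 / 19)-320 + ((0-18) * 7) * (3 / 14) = 5311 / 19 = 279.53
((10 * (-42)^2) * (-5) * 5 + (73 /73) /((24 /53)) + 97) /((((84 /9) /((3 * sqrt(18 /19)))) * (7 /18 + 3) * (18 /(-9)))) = 857111139 * sqrt(38) /259616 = 20351.55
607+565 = 1172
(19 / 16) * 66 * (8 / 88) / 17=0.42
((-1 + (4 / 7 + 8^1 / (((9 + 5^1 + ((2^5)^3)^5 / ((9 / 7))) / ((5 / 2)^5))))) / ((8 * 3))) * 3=-453347182355485940486907 / 8462480737302404222947264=-0.05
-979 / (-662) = 979 / 662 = 1.48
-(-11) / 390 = 11 / 390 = 0.03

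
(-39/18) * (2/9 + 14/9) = -3.85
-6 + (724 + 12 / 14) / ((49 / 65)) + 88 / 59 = 957.04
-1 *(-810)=810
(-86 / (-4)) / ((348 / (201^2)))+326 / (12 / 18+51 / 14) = 107990205 / 41992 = 2571.69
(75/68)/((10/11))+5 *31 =21245/136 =156.21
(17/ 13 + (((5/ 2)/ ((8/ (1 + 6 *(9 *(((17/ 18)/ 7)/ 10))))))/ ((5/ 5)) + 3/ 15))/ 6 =9939/ 29120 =0.34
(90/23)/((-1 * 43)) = -90/989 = -0.09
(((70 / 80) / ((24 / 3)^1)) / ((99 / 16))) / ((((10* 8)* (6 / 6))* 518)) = 1 / 2344320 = 0.00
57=57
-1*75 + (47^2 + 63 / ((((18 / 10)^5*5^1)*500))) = 56004731 / 26244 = 2134.00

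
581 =581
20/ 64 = 5/ 16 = 0.31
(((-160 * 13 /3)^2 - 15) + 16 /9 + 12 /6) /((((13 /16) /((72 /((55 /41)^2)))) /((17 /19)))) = 15824978754944 /747175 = 21179748.73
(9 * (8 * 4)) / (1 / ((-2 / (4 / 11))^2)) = 8712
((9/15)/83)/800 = 3/332000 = 0.00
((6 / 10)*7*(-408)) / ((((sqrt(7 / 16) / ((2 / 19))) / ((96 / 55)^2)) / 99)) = -812187648*sqrt(7) / 26125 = -82252.50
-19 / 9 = -2.11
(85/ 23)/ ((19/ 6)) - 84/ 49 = -0.55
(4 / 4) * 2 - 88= -86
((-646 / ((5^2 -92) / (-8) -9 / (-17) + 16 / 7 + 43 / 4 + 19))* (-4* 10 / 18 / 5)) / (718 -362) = 614992 / 31218975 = 0.02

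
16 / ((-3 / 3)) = -16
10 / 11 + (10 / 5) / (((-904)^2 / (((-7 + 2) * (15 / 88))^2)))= 2876605945 / 3164260352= 0.91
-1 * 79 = -79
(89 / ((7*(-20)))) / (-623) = 1 / 980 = 0.00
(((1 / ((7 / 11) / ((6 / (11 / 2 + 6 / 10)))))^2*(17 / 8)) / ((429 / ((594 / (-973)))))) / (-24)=1388475 / 4612559042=0.00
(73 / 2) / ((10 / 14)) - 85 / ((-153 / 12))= 1733 / 30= 57.77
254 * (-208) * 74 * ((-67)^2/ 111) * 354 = -55970432128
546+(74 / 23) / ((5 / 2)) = 547.29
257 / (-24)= -257 / 24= -10.71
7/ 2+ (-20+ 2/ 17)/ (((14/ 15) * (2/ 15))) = -156.27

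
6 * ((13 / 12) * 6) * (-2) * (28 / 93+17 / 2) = -21281 / 31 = -686.48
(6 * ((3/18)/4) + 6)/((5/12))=15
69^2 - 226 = 4535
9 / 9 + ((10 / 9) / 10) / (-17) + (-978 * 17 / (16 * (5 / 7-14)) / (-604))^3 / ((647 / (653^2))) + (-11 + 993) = 326572403396733346109507 / 332706717705169502208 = 981.56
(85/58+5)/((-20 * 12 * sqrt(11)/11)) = -25 * sqrt(11)/928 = -0.09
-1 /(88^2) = -0.00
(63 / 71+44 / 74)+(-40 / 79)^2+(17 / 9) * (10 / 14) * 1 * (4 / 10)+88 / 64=30184982407 / 8263133928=3.65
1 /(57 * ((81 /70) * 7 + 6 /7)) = 70 /35739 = 0.00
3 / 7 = 0.43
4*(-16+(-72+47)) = -164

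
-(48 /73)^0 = -1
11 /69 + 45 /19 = 3314 /1311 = 2.53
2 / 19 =0.11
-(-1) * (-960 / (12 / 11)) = -880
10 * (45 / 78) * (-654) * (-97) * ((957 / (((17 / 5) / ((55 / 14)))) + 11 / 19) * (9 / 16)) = 107114635586475 / 470288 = 227763914.00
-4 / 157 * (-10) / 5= 8 / 157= 0.05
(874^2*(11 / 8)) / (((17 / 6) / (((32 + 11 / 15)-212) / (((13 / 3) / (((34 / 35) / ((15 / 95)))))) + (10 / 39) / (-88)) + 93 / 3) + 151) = 8450510129171 / 1464206016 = 5771.39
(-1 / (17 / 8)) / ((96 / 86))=-43 / 102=-0.42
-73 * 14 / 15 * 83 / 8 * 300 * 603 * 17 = -2173878315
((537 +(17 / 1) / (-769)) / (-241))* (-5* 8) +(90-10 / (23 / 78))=618975530 / 4262567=145.21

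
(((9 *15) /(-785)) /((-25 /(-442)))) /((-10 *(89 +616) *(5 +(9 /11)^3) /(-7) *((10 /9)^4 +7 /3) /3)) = -28058136183 /66298064405000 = -0.00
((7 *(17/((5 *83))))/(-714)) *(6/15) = -1/6225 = -0.00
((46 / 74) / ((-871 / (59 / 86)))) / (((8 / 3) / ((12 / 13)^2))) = -36639 / 234193609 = -0.00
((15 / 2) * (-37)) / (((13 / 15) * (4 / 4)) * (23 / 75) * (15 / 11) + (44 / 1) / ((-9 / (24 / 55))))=152625 / 974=156.70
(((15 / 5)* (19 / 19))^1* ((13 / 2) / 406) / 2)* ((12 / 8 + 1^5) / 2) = 195 / 6496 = 0.03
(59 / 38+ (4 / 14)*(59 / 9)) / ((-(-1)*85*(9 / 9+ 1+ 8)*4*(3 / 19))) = 8201 / 1285200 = 0.01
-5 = -5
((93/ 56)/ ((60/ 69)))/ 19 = 2139/ 21280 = 0.10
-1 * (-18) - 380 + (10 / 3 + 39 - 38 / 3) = -997 / 3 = -332.33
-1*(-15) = 15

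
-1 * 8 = -8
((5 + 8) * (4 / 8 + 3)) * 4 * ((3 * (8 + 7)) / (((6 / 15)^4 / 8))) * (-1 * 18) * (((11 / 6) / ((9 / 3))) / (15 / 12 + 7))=-3412500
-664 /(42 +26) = -166 /17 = -9.76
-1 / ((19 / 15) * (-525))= 1 / 665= 0.00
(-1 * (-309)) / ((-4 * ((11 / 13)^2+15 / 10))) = -52221 / 1498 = -34.86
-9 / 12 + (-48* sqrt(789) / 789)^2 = 2283 / 1052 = 2.17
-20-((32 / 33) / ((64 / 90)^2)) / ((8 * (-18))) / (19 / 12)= -534815 / 26752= -19.99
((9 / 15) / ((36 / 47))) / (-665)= -47 / 39900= -0.00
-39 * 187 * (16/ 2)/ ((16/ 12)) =-43758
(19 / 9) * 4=8.44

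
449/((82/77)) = 34573/82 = 421.62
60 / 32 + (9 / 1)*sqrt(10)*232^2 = 15 / 8 + 484416*sqrt(10) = 1531859.77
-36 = -36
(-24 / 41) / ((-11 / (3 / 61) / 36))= 2592 / 27511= 0.09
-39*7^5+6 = -655467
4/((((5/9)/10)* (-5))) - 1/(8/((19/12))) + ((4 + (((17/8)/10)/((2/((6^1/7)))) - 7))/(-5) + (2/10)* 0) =-235471/16800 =-14.02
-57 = -57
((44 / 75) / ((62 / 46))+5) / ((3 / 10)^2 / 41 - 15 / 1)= -2072468 / 5718663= -0.36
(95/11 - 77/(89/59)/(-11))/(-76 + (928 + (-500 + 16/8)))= 6499/173283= 0.04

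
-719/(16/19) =-13661/16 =-853.81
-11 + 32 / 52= -135 / 13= -10.38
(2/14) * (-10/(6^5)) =-5/27216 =-0.00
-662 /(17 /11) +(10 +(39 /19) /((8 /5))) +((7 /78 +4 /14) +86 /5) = -1409081333 /3527160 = -399.49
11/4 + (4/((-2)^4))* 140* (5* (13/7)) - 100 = 227.75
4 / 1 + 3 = 7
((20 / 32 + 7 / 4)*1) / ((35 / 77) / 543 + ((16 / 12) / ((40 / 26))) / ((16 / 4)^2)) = 378290 / 8761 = 43.18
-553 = -553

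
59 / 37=1.59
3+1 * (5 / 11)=38 / 11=3.45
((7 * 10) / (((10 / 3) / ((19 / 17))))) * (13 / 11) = 5187 / 187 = 27.74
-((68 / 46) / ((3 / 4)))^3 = -2515456 / 328509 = -7.66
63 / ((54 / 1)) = 7 / 6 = 1.17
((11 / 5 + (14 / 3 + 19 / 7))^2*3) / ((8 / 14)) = 253009 / 525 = 481.92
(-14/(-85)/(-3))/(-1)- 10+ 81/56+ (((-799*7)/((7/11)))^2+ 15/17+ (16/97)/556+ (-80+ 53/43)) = 639531058799075791/8279101320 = 77246434.62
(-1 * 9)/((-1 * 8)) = 9/8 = 1.12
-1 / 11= -0.09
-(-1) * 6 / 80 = 3 / 40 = 0.08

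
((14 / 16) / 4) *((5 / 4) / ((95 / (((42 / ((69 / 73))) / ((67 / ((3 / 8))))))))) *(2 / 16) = 10731 / 119926784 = 0.00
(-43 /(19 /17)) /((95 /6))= -4386 /1805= -2.43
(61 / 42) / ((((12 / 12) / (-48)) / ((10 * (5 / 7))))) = -24400 / 49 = -497.96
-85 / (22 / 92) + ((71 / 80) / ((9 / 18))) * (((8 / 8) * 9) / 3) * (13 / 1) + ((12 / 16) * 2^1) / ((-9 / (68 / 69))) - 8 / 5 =-5246095 / 18216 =-287.99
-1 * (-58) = 58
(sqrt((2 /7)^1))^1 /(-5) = -sqrt(14) /35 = -0.11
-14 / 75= -0.19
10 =10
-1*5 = -5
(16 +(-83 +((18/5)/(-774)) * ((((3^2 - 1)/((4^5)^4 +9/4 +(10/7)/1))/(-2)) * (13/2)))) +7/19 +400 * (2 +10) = 31330449577425286418/6619059999233665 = 4733.37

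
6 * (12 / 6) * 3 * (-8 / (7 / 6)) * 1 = -1728 / 7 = -246.86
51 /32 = 1.59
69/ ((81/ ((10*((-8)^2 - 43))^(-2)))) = 23/ 1190700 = 0.00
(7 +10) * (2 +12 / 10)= 272 / 5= 54.40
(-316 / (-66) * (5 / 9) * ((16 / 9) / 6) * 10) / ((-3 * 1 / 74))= -4676800 / 24057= -194.40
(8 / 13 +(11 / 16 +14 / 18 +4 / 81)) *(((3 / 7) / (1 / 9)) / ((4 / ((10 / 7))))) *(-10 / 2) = -897175 / 61152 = -14.67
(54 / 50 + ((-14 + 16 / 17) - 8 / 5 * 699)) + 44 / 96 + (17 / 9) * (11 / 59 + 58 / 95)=-4300841343 / 3811400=-1128.42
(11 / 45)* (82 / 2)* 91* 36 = 164164 / 5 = 32832.80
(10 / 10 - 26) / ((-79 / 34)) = 850 / 79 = 10.76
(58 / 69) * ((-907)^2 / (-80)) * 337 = -8039748677 / 2760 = -2912952.42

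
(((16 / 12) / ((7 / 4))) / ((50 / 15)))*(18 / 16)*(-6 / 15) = -0.10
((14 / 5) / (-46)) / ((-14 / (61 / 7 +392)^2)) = 1573605 / 2254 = 698.14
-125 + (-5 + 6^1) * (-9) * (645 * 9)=-52370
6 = 6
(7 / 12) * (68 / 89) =119 / 267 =0.45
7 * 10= 70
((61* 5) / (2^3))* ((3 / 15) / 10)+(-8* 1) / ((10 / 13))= -771 / 80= -9.64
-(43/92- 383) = 35193/92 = 382.53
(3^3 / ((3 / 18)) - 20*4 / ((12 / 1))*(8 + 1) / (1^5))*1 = 102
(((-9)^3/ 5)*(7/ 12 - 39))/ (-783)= -4149/ 580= -7.15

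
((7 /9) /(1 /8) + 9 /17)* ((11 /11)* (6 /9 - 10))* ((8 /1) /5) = -231392 /2295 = -100.82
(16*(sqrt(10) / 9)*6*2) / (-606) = -32*sqrt(10) / 909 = -0.11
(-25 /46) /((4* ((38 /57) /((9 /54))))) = -25 /736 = -0.03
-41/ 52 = -0.79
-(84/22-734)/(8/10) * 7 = 70280/11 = 6389.09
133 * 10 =1330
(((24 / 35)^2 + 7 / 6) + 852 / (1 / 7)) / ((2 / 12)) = 43847431 / 1225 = 35793.82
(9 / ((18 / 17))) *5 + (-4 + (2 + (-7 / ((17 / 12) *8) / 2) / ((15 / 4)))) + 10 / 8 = 41.67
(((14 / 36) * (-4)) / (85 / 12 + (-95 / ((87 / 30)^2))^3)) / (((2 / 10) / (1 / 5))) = 33310105976 / 30713820053145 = 0.00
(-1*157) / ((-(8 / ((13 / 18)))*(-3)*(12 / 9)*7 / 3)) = -2041 / 1344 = -1.52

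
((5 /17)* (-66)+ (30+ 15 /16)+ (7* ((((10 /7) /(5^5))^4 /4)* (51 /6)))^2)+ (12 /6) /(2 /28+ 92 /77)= 380808196724392473697662365778473 /29057743772864341735839843750000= 13.11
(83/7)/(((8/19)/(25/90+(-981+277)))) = -19975859/1008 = -19817.32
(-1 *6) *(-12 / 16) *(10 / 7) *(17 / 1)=765 / 7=109.29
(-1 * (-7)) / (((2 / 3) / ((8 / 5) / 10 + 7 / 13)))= 4767 / 650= 7.33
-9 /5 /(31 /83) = -747 /155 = -4.82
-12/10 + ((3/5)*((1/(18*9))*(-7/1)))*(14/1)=-211/135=-1.56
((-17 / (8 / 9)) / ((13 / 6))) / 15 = -153 / 260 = -0.59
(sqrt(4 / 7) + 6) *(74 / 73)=148 *sqrt(7) / 511 + 444 / 73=6.85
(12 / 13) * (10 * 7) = 840 / 13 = 64.62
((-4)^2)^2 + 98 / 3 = 866 / 3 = 288.67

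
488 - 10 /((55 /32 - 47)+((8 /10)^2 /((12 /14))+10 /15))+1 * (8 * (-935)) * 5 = -3886182096 /105283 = -36911.77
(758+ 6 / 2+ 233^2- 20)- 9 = 55021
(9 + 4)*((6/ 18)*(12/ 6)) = 26/ 3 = 8.67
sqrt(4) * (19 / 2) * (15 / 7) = 285 / 7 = 40.71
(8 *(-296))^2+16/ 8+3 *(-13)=5607387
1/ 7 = 0.14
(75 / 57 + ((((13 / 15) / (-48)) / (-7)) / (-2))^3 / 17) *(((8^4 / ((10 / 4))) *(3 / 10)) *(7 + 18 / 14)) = 12623172709189453 / 2355651112500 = 5358.68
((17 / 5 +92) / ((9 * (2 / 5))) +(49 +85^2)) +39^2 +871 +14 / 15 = 290803 / 30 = 9693.43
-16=-16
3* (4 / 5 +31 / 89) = 1533 / 445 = 3.44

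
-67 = -67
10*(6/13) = 60/13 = 4.62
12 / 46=6 / 23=0.26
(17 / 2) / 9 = 17 / 18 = 0.94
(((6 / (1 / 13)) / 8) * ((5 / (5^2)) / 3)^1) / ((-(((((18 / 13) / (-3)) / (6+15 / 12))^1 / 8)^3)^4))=-107161690177271322370382001939373 / 10628820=-10082181293621617674434420.00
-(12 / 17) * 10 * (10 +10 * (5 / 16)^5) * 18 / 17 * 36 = -6389083575 / 2367488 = -2698.68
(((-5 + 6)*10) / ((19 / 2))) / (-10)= -2 / 19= -0.11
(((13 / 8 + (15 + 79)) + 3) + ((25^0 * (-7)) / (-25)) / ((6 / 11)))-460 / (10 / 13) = -299317 / 600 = -498.86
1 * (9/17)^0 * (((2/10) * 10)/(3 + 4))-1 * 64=-446/7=-63.71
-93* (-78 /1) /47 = 7254 /47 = 154.34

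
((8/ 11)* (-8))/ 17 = -64/ 187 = -0.34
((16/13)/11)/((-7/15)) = -0.24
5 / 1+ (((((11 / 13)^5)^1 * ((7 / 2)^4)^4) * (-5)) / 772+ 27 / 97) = -2595805782083076881063 / 1822156718866432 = -1424578.77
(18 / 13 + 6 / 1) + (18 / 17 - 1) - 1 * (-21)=6286 / 221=28.44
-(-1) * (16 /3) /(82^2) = 4 /5043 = 0.00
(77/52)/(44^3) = 7/402688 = 0.00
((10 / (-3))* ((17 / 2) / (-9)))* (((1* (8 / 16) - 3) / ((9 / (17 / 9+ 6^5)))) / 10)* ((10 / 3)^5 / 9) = -148752125000 / 4782969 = -31100.37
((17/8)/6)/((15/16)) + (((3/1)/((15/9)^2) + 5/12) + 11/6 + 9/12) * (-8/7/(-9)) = 1411/1575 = 0.90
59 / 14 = 4.21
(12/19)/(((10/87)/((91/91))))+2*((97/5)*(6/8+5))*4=17060/19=897.89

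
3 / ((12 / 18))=9 / 2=4.50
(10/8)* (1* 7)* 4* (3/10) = 21/2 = 10.50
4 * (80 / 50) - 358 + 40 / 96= -21071 / 60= -351.18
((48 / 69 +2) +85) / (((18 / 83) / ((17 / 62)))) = 2845987 / 25668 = 110.88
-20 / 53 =-0.38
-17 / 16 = -1.06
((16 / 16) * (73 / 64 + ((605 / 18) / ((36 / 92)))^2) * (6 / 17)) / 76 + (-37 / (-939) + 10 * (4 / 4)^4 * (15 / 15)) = 1253962723441 / 28301249664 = 44.31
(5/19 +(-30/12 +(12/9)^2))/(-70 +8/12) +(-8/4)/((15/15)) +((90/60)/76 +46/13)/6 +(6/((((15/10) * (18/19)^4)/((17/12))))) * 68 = 74203773539/155574432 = 476.97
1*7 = 7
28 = 28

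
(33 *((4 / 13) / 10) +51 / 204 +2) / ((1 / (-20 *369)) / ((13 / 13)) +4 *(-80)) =-313281 / 30700813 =-0.01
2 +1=3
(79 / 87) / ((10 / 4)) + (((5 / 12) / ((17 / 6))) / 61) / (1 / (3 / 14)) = 0.36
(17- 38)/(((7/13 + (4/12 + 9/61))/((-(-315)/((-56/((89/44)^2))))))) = 3561527151/7511680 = 474.13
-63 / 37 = -1.70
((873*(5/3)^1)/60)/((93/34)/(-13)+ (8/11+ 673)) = 235807/6549278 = 0.04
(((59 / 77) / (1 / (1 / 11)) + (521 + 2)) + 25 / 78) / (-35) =-6915659 / 462462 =-14.95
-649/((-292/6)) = 1947/146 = 13.34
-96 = -96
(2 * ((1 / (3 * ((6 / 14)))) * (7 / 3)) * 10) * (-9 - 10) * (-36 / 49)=1520 / 3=506.67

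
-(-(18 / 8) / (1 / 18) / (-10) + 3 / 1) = -141 / 20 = -7.05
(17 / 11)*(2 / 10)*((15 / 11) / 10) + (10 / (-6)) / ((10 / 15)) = -1487 / 605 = -2.46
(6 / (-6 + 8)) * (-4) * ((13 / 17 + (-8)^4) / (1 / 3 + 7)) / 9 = -139290 / 187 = -744.87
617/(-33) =-617/33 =-18.70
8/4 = 2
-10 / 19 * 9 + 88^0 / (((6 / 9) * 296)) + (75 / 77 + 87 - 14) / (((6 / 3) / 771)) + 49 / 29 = 716178594881 / 25116784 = 28513.94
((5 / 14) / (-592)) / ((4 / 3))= -15 / 33152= -0.00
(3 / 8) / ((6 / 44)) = 11 / 4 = 2.75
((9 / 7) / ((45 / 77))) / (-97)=-11 / 485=-0.02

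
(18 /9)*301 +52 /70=21096 /35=602.74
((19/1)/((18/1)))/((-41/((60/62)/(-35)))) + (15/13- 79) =-27011045/346983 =-77.85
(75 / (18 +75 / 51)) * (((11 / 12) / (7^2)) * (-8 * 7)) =-9350 / 2317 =-4.04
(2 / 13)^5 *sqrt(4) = 64 / 371293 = 0.00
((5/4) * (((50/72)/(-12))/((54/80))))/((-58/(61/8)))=0.01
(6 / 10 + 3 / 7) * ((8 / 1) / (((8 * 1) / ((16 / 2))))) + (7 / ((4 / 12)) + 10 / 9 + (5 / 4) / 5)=38543 / 1260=30.59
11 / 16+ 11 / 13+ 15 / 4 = 1099 / 208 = 5.28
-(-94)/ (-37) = -94/ 37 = -2.54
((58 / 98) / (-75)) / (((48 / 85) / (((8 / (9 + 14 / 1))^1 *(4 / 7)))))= -986 / 355005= -0.00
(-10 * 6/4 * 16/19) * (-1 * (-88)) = -21120/19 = -1111.58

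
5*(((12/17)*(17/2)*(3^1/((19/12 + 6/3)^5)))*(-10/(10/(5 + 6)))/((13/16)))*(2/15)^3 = -233570304/47777743975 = -0.00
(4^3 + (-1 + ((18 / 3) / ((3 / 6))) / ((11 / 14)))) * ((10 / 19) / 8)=4305 / 836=5.15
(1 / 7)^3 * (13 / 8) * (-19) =-247 / 2744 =-0.09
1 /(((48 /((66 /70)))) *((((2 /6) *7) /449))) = 3.78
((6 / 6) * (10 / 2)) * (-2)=-10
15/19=0.79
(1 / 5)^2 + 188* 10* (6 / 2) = 141001 / 25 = 5640.04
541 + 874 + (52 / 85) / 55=6615177 / 4675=1415.01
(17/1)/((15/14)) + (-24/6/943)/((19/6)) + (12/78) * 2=56505538/3493815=16.17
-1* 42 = -42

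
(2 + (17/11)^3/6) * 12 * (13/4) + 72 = 463169/2662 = 173.99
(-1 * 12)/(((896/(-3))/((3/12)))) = 9/896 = 0.01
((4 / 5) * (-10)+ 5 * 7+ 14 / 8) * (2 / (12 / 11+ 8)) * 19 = 4807 / 40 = 120.18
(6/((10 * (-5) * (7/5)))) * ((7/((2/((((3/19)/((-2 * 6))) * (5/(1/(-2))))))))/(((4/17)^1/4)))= -0.67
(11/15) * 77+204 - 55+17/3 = 211.13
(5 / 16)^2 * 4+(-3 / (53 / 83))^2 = 4038289 / 179776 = 22.46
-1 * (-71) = 71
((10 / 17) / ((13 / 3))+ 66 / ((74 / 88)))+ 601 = 5557271 / 8177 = 679.62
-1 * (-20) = 20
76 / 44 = 19 / 11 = 1.73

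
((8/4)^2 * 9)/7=36/7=5.14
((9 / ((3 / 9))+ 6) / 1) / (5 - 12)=-33 / 7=-4.71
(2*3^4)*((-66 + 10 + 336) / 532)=1620 / 19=85.26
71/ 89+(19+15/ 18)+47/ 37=432727/ 19758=21.90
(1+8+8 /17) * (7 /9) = 1127 /153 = 7.37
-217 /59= -3.68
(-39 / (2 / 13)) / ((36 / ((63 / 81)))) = -1183 / 216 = -5.48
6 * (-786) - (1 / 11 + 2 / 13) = -674423 / 143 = -4716.24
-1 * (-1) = 1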